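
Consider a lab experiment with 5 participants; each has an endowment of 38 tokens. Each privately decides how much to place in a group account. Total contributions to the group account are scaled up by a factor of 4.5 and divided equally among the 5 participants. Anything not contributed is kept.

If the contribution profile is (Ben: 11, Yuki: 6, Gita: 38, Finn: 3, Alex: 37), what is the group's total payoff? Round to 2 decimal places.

522.50 tokens

Total contributed: 11 + 6 + 38 + 3 + 37 = 95; total kept: 5 × 38 − 95 = 95.
The group account pays out 4.5 × 95 = 427.50 in aggregate.
Group total = 95 + 427.50 = 522.50.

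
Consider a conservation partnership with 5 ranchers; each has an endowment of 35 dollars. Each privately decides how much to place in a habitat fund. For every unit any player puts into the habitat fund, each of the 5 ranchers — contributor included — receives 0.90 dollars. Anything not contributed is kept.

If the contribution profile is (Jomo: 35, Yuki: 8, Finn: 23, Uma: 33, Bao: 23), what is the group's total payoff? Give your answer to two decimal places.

Total contributed: 35 + 8 + 23 + 33 + 23 = 122; total kept: 5 × 35 − 122 = 53.
The habitat fund pays out 0.90 × 5 × 122 = 549.00 in aggregate.
Group total = 53 + 549.00 = 602.00.

602.00 dollars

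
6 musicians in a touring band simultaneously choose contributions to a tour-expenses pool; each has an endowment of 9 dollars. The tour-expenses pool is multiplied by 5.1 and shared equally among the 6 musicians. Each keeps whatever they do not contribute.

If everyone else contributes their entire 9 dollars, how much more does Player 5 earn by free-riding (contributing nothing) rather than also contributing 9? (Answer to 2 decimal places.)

Switching from a contribution of 9 to 0 lets Player 5 keep an extra 9 dollars, but lowers the tour-expenses pool by 9, which costs Player 5 their own share of that drop: 5.1/6 × 9 = 7.65.
Net gain = 9 − 7.65 = 1.35. The private return per contributed unit (0.8500) is below 1, so free-riding is indeed the best response regardless of what the others do.

1.35 dollars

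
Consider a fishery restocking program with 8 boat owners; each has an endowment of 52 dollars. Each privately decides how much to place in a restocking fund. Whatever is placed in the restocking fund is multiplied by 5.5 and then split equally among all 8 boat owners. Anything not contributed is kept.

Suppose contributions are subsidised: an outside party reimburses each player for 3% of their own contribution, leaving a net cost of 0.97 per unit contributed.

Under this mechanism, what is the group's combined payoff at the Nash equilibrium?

The effective private return is (5.5/8) / 0.97 = 0.7088, which is still under 1, so the mechanism doesn't change anyone's dominant strategy: zero contribution.
At the Nash equilibrium no one contributes; group total payoff = 8 × 52 = 416.

416.00 dollars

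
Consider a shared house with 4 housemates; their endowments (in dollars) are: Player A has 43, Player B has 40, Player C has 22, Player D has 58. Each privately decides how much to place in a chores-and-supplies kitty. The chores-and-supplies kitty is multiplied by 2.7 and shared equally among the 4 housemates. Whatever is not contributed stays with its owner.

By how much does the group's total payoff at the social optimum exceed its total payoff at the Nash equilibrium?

277.10 dollars

The private return per contributed unit is 2.7/4 = 0.6750 < 1 for every player regardless of endowment, so the Nash equilibrium is zero contribution and the group total is Σ E_j = 43 + 40 + 22 + 58 = 163.
Each contributed unit returns 2.700 to the group, so the social optimum is full contribution by everyone: group total = 2.700 × 163 = 440.10.
Efficiency loss = (2.700 − 1) × 163 = 277.10.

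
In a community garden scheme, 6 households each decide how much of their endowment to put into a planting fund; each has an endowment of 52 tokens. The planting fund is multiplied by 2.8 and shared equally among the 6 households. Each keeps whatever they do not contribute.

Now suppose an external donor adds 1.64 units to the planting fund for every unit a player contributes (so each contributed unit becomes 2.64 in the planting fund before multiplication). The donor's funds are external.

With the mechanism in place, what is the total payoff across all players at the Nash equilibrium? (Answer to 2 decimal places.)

Under the mechanism each unit contributed yields 2.8 × 2.64 / 6 = 1.2320 back to its contributor per unit of net cost, which exceeds 1, making full contribution the dominant choice for everyone.
At the Nash equilibrium everyone contributes 52. Group total payoff = 2.8 × 2.64 × 312 = 2306.30.

2306.30 tokens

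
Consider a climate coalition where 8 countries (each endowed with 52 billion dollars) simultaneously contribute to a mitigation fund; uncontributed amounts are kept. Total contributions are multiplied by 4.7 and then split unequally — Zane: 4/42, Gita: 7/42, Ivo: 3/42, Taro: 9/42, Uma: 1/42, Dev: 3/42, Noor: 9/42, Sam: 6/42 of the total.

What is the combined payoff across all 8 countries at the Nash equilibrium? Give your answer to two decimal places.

800.80 billion dollars

Player j's private return per contributed unit is 4.7 × (j's share). Contributing is weakly dominant for j when that share is at least 1/4.7 = 0.2128, and contributing 0 is dominant otherwise.
Taro and Noor are above the threshold, contributing 52 each; the remaining 6 contribute 0. Total contributed: 104.
The mitigation fund pays out 4.7 × 104 = 488.80 in total (split across the unequal shares, but the aggregate is all that matters for the group sum).
The 6 free-riders keep 52 each, adding 312. Group total = 312 + 488.80 = 800.80.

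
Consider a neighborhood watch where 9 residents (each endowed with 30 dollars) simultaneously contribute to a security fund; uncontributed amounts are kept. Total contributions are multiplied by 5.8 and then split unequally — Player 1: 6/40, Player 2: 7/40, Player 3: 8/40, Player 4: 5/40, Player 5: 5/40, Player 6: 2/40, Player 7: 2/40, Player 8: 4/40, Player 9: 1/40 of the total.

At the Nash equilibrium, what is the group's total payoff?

Each unit j contributes comes back to j as 5.8 × (j's share), so j prefers to contribute only if that share exceeds 1/5.8 = 0.1724; otherwise keeping the unit dominates.
Player 2 and Player 3 are above the threshold, contributing 30 each; the remaining 7 contribute 0. Total contributed: 60.
The security fund pays out 5.8 × 60 = 348.00 in total (split across the unequal shares, but the aggregate is all that matters for the group sum).
The 7 free-riders keep 30 each, adding 210. Group total = 210 + 348.00 = 558.00.

558.00 dollars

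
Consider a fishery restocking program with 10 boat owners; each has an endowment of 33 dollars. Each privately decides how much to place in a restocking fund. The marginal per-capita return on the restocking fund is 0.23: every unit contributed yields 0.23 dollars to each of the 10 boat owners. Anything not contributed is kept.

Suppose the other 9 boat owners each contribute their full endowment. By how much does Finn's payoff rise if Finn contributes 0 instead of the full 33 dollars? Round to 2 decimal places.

25.41 dollars

Switching from a contribution of 33 to 0 lets Finn keep an extra 33 dollars, but lowers the restocking fund by 33, which costs Finn their own share of that drop: 0.23 × 33 = 7.59.
Net gain = 33 − 7.59 = 25.41. The private return per contributed unit (0.23) is below 1, so free-riding is indeed the best response regardless of what the others do.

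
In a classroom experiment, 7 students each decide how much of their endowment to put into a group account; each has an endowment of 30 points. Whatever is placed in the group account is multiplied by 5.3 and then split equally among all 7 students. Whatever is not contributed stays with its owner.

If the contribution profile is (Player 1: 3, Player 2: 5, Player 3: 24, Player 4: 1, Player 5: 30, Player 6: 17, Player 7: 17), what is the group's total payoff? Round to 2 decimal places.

Total contributed: 3 + 5 + 24 + 1 + 30 + 17 + 17 = 97; total kept: 7 × 30 − 97 = 113.
The group account pays out 5.3 × 97 = 514.10 in aggregate.
Group total = 113 + 514.10 = 627.10.

627.10 points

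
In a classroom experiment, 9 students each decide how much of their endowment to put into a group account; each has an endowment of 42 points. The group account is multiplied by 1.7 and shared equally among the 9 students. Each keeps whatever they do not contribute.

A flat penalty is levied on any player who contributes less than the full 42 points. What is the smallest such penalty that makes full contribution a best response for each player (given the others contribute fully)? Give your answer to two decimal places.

Given the others contribute fully, the best deviation is to contribute 0 (any partial contribution still incurs the fine and gives up units whose private return 0.1889 is below 1).
Deviating from 42 to 0 saves 42 points but forfeits the deviator's share of the drop in the group account: 1.7/9 × 42 = 7.93.
So the deviation gain is 42 − 7.93 = 34.07, and the fine must be at least 34.07 points to wipe it out.

34.07 points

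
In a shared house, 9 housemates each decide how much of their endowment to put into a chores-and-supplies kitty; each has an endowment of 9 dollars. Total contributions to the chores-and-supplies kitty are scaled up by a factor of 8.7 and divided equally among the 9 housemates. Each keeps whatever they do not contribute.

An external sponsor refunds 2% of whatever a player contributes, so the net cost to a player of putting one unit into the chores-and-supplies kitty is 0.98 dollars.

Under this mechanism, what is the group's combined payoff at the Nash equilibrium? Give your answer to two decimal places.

With the mechanism, a contributed unit returns (8.7/9) / 0.98 = 0.9864 per unit of net cost — still below 1 — so contributing 0 remains dominant for every player.
Everyone keeps their endowment and the group total is 9 × 9 = 81.

81.00 dollars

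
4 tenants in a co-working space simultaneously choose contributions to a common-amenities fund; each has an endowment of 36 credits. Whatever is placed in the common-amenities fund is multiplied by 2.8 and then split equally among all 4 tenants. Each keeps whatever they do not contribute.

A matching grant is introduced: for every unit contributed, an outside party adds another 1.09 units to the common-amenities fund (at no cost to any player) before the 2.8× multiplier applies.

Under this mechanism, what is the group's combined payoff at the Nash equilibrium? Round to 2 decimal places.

Under the mechanism each unit contributed yields 2.8 × 2.09 / 4 = 1.4630 back to its contributor per unit of net cost, which exceeds 1, making full contribution the dominant choice for everyone.
At the Nash equilibrium everyone contributes 36. Group total payoff = 2.8 × 2.09 × 144 = 842.69.

842.69 credits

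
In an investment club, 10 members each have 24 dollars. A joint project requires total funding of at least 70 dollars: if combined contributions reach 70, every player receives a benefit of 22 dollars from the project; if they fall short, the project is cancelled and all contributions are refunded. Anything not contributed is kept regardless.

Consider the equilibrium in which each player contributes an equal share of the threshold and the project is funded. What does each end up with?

39 dollars

Equal share of the threshold: 70/10 = 7.
At this profile no one gains by cutting their contribution: any cut drops the total below 70, the project is cancelled, contributions are refunded, and the deviator ends with 24, which is less than 24 − 7 + 22 = 39. Contributing more than 7 just wastes the excess. So contributing exactly 7 is a best response.
Each player's payoff: 24 − 7 + 22 = 39.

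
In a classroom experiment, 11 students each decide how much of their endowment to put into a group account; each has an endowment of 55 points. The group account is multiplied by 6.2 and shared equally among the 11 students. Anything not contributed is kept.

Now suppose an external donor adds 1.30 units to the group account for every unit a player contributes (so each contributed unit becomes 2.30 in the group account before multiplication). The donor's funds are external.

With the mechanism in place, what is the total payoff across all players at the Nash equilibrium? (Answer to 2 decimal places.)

Under the mechanism each unit contributed yields 6.2 × 2.30 / 11 = 1.2964 back to its contributor per unit of net cost, which exceeds 1, making full contribution the dominant choice for everyone.
At the Nash equilibrium everyone contributes 55. Group total payoff = 6.2 × 2.30 × 605 = 8627.30.

8627.30 points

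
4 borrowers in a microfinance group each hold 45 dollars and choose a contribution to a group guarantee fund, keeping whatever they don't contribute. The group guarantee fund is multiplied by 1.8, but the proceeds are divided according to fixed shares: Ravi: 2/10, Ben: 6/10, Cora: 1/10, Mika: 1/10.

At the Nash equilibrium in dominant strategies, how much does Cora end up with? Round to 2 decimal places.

53.10 dollars

Player j's private return per contributed unit is 1.8 × (j's share). Contributing is weakly dominant for j when that share is at least 1/1.8 = 0.5556, and contributing 0 is dominant otherwise.
The only share above 0.5556 is Ben's 6/10, contributing 45; the remaining 3 contribute 0. Total contributed: 45.
Cora keeps 45 and receives 1.8 × 45 × 1/10 = 8.10 from the group guarantee fund, for a payoff of 53.10.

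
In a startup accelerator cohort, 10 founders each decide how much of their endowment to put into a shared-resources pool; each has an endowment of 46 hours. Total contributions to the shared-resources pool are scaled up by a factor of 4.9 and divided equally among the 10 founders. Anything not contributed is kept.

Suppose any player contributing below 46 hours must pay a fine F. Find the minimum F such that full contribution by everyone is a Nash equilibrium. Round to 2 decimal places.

23.46 hours

Given the others contribute fully, the best deviation is to contribute 0 (any partial contribution still incurs the fine and gives up units whose private return 0.4900 is below 1).
Deviating from 46 to 0 saves 46 hours but forfeits the deviator's share of the drop in the shared-resources pool: 4.9/10 × 46 = 22.54.
So the deviation gain is 46 − 22.54 = 23.46, and the fine must be at least 23.46 hours to wipe it out.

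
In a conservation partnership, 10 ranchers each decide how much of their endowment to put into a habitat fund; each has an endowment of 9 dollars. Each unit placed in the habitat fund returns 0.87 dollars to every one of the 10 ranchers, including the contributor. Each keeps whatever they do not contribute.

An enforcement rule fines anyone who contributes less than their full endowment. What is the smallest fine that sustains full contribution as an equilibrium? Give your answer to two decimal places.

Given the others contribute fully, the best deviation is to contribute 0 (any partial contribution still incurs the fine and gives up units whose private return 0.87 is below 1).
Deviating from 9 to 0 saves 9 dollars but forfeits the deviator's share of the drop in the habitat fund: 0.87 × 9 = 7.83.
So the deviation gain is 9 − 7.83 = 1.17, and the fine must be at least 1.17 dollars to wipe it out.

1.17 dollars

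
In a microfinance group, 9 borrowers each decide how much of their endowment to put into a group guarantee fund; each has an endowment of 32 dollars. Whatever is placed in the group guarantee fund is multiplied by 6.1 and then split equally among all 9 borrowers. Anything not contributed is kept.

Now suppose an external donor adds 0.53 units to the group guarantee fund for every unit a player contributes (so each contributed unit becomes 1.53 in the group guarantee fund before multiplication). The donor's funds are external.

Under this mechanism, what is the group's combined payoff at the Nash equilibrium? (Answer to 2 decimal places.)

Under the mechanism each unit contributed yields 6.1 × 1.53 / 9 = 1.0370 back to its contributor per unit of net cost, which exceeds 1, making full contribution the dominant choice for everyone.
At the Nash equilibrium everyone contributes 32. Group total payoff = 6.1 × 1.53 × 288 = 2687.90.

2687.90 dollars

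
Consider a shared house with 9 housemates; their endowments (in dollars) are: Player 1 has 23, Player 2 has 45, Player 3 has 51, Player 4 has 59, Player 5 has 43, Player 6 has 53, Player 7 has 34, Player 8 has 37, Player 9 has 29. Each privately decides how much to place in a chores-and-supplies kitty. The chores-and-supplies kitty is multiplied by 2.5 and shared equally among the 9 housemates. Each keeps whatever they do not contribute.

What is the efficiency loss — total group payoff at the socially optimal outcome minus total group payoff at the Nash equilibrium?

The private return per contributed unit is 2.5/9 = 0.2778 < 1 for every player regardless of endowment, so the Nash equilibrium is zero contribution and the group total is Σ E_j = 23 + 45 + 51 + 59 + 43 + 53 + 34 + 37 + 29 = 374.
Each contributed unit returns 2.500 to the group, so the social optimum is full contribution by everyone: group total = 2.500 × 374 = 935.00.
Efficiency loss = (2.500 − 1) × 374 = 561.00.

561.00 dollars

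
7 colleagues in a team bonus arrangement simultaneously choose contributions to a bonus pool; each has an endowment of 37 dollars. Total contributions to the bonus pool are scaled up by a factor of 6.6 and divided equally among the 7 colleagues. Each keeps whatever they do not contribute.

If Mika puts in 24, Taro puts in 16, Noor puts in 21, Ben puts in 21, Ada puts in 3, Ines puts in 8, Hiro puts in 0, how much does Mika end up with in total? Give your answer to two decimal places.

100.69 dollars

Total contributed: 24 + 16 + 21 + 21 + 3 + 8 + 0 = 93.
Each receives 6.6 × 93 / 7 = 87.69 from the bonus pool.
Mika keeps 37 − 24 = 13, so Mika's payoff is 13 + 87.69 = 100.69.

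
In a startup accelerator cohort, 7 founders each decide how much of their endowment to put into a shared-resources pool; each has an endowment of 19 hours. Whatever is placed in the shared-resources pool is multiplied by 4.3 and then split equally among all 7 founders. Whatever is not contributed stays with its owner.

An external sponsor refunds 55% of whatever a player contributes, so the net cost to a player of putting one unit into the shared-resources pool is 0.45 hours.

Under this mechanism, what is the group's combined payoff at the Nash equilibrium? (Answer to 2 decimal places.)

645.05 hours

The effective private return per unit is now (4.3/7) / 0.45 = 1.3651 > 1, so every player's dominant strategy flips to full contribution.
So the Nash equilibrium is full contribution by all 7; the group earns 7 × (19 × 0.55 + 4.3 × 19) = 645.05.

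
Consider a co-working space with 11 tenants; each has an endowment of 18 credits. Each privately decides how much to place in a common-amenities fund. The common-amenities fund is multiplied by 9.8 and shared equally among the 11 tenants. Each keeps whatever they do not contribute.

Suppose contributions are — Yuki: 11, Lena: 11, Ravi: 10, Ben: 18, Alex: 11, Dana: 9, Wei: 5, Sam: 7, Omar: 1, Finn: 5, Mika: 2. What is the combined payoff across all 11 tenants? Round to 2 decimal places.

990.00 credits

Total contributed: 11 + 11 + 10 + 18 + 11 + 9 + 5 + 7 + 1 + 5 + 2 = 90; total kept: 11 × 18 − 90 = 108.
The common-amenities fund pays out 9.8 × 90 = 882.00 in aggregate.
Group total = 108 + 882.00 = 990.00.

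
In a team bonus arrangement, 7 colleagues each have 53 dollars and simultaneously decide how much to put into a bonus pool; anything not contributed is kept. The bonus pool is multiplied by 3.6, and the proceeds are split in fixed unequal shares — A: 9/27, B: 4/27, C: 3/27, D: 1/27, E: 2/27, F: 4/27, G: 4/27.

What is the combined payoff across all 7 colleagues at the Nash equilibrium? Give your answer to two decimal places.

508.80 dollars

For player j, contributing a unit is worthwhile iff 3.6 × (j's share) ≥ 1, i.e. iff j's share is at least 0.2778.
A alone (share 9/27) is above the threshold, contributing 53; the remaining 6 contribute 0. Total contributed: 53.
The bonus pool pays out 3.6 × 53 = 190.80 in total (split across the unequal shares, but the aggregate is all that matters for the group sum).
The 6 free-riders keep 53 each, adding 318. Group total = 318 + 190.80 = 508.80.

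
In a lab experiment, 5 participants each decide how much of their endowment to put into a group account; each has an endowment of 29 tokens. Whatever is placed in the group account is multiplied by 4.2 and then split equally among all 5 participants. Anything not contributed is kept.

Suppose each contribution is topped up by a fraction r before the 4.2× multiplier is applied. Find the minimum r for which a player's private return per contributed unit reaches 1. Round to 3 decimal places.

With matching at rate r, one contributed unit becomes (1 + r) in the group account and returns 4.2 × (1 + r) / 5 to the contributor.
Setting this equal to 1: 1 + r = 5/4.2 = 1.1905.
So the minimum matching rate is r = 1.1905 − 1 = 0.190.

0.190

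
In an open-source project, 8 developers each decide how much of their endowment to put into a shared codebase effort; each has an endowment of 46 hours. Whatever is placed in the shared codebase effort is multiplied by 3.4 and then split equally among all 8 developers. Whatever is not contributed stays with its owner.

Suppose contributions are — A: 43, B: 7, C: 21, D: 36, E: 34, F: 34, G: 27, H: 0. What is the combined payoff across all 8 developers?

852.80 hours

Total contributed: 43 + 7 + 21 + 36 + 34 + 34 + 27 + 0 = 202; total kept: 8 × 46 − 202 = 166.
The shared codebase effort pays out 3.4 × 202 = 686.80 in aggregate.
Group total = 166 + 686.80 = 852.80.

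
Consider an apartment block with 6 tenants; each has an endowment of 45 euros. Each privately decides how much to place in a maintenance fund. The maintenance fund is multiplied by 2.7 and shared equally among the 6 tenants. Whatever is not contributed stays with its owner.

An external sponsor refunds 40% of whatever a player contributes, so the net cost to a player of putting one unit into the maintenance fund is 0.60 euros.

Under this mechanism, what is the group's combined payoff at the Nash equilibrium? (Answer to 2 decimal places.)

270.00 euros

Even with the mechanism, each unit contributed returns only (2.7/6) / 0.60 = 0.7500 per unit of net cost, so contributing nothing is still dominant.
Everyone keeps their endowment and the group total is 6 × 45 = 270.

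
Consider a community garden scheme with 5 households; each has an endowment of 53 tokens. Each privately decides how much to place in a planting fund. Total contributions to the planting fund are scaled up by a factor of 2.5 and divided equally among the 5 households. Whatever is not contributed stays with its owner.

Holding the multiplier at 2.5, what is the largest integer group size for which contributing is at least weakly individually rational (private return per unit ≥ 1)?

2

Private return per unit is 2.5/(group size), which is ≥ 1 whenever the group size is ≤ 2.5.
The largest such integer is 2.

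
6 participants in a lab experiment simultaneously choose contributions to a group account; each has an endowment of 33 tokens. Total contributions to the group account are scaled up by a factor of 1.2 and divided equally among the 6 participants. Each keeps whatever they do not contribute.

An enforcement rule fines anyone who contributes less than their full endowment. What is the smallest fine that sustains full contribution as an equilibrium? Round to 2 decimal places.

26.40 tokens

Given the others contribute fully, the best deviation is to contribute 0 (any partial contribution still incurs the fine and gives up units whose private return 0.2000 is below 1).
Deviating from 33 to 0 saves 33 tokens but forfeits the deviator's share of the drop in the group account: 1.2/6 × 33 = 6.60.
So the deviation gain is 33 − 6.60 = 26.40, and the fine must be at least 26.40 tokens to wipe it out.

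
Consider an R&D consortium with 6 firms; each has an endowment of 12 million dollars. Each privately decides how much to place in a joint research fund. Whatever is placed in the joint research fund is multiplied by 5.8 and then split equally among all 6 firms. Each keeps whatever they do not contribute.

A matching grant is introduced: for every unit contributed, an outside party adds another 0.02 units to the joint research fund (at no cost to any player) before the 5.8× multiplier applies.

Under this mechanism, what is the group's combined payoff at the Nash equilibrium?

Even with the mechanism, each unit contributed returns only 5.8 × 1.02 / 6 = 0.9860 per unit of net cost, so contributing nothing is still dominant.
Everyone keeps their endowment and the group total is 6 × 12 = 72.

72.00 million dollars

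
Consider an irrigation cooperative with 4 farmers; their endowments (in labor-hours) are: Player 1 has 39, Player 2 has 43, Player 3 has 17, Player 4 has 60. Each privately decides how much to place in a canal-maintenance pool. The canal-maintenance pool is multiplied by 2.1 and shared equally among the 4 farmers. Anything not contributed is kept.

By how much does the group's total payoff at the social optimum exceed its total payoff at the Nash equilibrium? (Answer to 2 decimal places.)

174.90 labor-hours

The private return per contributed unit is 2.1/4 = 0.5250 < 1 for every player regardless of endowment, so the Nash equilibrium is zero contribution and the group total is Σ E_j = 39 + 43 + 17 + 60 = 159.
Each contributed unit returns 2.100 to the group, so the social optimum is full contribution by everyone: group total = 2.100 × 159 = 333.90.
Efficiency loss = (2.100 − 1) × 159 = 174.90.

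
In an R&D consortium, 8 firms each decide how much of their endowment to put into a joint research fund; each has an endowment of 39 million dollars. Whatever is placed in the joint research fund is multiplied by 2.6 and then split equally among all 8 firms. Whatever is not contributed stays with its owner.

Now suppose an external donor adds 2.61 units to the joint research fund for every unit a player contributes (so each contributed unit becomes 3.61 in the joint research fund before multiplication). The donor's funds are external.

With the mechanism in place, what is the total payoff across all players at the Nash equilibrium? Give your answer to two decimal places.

With the mechanism, a contributed unit returns 2.6 × 3.61 / 8 = 1.1733 per unit of net cost to the contributor — now above 1 — so contributing fully is weakly dominant for every player.
At the Nash equilibrium everyone contributes 39. Group total payoff = 2.6 × 3.61 × 312 = 2928.43.

2928.43 million dollars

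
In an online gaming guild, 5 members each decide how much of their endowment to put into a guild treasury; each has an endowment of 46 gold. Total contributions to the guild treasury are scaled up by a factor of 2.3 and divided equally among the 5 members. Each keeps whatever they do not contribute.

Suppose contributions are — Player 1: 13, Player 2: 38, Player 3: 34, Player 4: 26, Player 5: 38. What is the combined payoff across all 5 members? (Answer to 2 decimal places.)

423.70 gold

Total contributed: 13 + 38 + 34 + 26 + 38 = 149; total kept: 5 × 46 − 149 = 81.
The guild treasury pays out 2.3 × 149 = 342.70 in aggregate.
Group total = 81 + 342.70 = 423.70.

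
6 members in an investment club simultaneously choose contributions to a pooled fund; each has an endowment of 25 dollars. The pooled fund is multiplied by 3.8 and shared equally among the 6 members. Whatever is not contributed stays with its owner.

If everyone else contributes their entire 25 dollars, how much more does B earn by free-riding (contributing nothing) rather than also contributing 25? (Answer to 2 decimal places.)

9.17 dollars

Switching from a contribution of 25 to 0 lets B keep an extra 25 dollars, but lowers the pooled fund by 25, which costs B their own share of that drop: 3.8/6 × 25 = 15.83.
Net gain = 25 − 15.83 = 9.17. The private return per contributed unit (0.6333) is below 1, so free-riding is indeed the best response regardless of what the others do.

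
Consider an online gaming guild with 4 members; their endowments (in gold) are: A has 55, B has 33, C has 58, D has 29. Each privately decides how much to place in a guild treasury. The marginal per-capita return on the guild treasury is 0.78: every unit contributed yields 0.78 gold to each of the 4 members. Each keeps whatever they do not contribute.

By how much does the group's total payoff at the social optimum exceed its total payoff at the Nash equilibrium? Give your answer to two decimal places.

371.00 gold

The private return per contributed unit is 0.78 < 1 for everyone, so the Nash equilibrium is zero contribution and the group total is Σ E_j = 55 + 33 + 58 + 29 = 175.
Each contributed unit returns 3.120 to the group, so the social optimum is full contribution by everyone: group total = 3.120 × 175 = 546.00.
Efficiency loss = (3.120 − 1) × 175 = 371.00.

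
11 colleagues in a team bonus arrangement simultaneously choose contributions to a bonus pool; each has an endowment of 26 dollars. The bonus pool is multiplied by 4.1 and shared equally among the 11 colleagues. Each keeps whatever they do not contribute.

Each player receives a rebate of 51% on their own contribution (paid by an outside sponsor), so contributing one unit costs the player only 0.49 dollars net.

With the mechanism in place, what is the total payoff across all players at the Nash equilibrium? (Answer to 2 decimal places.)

With the mechanism, a contributed unit returns (4.1/11) / 0.49 = 0.7607 per unit of net cost — still below 1 — so contributing 0 remains dominant for every player.
At the Nash equilibrium no one contributes; group total payoff = 11 × 26 = 286.

286.00 dollars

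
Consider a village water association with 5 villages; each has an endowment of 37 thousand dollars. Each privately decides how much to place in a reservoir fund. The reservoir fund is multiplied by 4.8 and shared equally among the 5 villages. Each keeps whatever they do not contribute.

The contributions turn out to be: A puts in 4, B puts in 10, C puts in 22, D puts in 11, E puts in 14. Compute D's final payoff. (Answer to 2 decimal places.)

84.56 thousand dollars

Total contributed: 4 + 10 + 22 + 11 + 14 = 61.
Each receives 4.8 × 61 / 5 = 58.56 from the reservoir fund.
D keeps 37 − 11 = 26, so D's payoff is 26 + 58.56 = 84.56.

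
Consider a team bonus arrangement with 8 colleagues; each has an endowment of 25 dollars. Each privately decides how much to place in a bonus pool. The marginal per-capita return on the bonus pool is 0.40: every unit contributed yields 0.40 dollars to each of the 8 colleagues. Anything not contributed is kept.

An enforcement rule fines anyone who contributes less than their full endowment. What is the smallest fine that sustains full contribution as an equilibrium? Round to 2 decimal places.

15.00 dollars

Given the others contribute fully, the best deviation is to contribute 0 (any partial contribution still incurs the fine and gives up units whose private return 0.40 is below 1).
Deviating from 25 to 0 saves 25 dollars but forfeits the deviator's share of the drop in the bonus pool: 0.40 × 25 = 10.00.
So the deviation gain is 25 − 10.00 = 15.00, and the fine must be at least 15.00 dollars to wipe it out.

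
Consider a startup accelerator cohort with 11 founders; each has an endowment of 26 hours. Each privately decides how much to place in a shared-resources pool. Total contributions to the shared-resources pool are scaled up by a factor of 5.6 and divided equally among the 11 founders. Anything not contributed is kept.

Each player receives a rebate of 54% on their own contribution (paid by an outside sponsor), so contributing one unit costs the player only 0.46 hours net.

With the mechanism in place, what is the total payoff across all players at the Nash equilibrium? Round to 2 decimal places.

1756.04 hours

The effective private return per unit is now (5.6/11) / 0.46 = 1.1067 > 1, so every player's dominant strategy flips to full contribution.
At the Nash equilibrium everyone contributes 26. Group total payoff = 11 × (26 × 0.54 + 5.6 × 26) = 1756.04.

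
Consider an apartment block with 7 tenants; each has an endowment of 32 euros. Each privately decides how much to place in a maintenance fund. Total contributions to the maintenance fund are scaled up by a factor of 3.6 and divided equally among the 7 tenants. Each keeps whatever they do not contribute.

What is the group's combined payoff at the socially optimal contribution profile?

Each contributed unit returns 3.600 to the group as a whole (0.5143 to each of 7 players), which exceeds 1, so the social optimum is full contribution: group total = 3.600 × 224 = 806.40.

806.40 euros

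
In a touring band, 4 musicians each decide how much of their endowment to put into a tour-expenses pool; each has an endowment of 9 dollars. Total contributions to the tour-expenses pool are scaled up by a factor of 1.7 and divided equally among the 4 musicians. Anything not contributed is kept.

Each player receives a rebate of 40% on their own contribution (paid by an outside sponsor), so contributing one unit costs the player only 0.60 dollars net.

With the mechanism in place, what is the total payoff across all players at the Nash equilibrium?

36.00 dollars

With the mechanism, a contributed unit returns (1.7/4) / 0.60 = 0.7083 per unit of net cost — still below 1 — so contributing 0 remains dominant for every player.
Everyone keeps their endowment and the group total is 4 × 9 = 36.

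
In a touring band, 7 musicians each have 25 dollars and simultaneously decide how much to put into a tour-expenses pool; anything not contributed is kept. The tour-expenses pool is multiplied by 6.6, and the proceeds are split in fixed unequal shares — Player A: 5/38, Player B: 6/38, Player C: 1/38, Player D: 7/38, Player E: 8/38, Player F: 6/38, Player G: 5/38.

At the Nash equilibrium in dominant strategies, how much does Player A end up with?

For player j, contributing a unit is worthwhile iff 6.6 × (j's share) ≥ 1, i.e. iff j's share is at least 0.1515.
The shares above 0.1515 belong to Player B, Player D, Player E and Player F, contributing 25 each; the remaining 3 contribute 0. Total contributed: 100.
Player A keeps 25 and receives 6.6 × 100 × 5/38 = 86.84 from the tour-expenses pool, for a payoff of 111.84.

111.84 dollars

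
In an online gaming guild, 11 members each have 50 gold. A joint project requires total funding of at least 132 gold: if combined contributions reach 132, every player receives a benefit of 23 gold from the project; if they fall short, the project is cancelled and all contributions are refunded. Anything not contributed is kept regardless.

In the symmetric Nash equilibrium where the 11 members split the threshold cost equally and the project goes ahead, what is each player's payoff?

61 gold

Equal share of the threshold: 132/11 = 12.
At this profile no one gains by cutting their contribution: any cut drops the total below 132, the project is cancelled, contributions are refunded, and the deviator ends with 50, which is less than 50 − 12 + 23 = 61. Contributing more than 12 just wastes the excess. So contributing exactly 12 is a best response.
Each player's payoff: 50 − 12 + 23 = 61.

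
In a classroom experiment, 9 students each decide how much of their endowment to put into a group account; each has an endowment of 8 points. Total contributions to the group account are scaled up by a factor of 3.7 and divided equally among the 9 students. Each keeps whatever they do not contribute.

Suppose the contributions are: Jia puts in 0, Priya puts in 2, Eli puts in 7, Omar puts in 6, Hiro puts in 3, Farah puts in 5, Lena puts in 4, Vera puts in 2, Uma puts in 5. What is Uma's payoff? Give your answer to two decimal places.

16.98 points

Total contributed: 0 + 2 + 7 + 6 + 3 + 5 + 4 + 2 + 5 = 34.
Each receives 3.7 × 34 / 9 = 13.98 from the group account.
Uma keeps 8 − 5 = 3, so Uma's payoff is 3 + 13.98 = 16.98.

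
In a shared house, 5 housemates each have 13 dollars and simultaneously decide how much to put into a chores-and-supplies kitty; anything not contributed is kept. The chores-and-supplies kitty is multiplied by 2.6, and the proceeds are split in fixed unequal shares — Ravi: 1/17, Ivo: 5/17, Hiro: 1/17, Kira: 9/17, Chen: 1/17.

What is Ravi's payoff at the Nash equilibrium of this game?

14.99 dollars

Player j's private return per contributed unit is 2.6 × (j's share). Contributing is weakly dominant for j when that share is at least 1/2.6 = 0.3846, and contributing 0 is dominant otherwise.
The only share above 0.3846 is Kira's 9/17, contributing 13; the remaining 4 contribute 0. Total contributed: 13.
Ravi keeps 13 and receives 2.6 × 13 × 1/17 = 1.99 from the chores-and-supplies kitty, for a payoff of 14.99.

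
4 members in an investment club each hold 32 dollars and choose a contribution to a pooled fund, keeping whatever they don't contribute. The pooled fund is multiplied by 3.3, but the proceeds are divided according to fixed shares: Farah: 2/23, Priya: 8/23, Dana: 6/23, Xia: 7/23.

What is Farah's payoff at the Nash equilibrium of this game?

50.37 dollars

A player with share s gets back 3.3·s per unit contributed, so full contribution is dominant for anyone with s > 1/3.3 = 0.3030 and zero contribution is dominant for anyone below.
Priya and Xia are above the threshold, contributing 32 each; the remaining 2 contribute 0. Total contributed: 64.
Farah keeps 32 and receives 3.3 × 64 × 2/23 = 18.37 from the pooled fund, for a payoff of 50.37.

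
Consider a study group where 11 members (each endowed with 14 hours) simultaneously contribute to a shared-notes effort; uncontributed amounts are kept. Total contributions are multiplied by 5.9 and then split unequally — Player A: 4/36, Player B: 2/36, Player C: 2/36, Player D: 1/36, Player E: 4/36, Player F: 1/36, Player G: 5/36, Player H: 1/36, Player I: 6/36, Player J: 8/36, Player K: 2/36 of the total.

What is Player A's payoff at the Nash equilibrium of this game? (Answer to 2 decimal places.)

23.18 hours

Player j's private return per contributed unit is 5.9 × (j's share). Contributing is weakly dominant for j when that share is at least 1/5.9 = 0.1695, and contributing 0 is dominant otherwise.
Only Player J (8/36) clears that bar, contributing 14; the remaining 10 contribute 0. Total contributed: 14.
Player A keeps 14 and receives 5.9 × 14 × 4/36 = 9.18 from the shared-notes effort, for a payoff of 23.18.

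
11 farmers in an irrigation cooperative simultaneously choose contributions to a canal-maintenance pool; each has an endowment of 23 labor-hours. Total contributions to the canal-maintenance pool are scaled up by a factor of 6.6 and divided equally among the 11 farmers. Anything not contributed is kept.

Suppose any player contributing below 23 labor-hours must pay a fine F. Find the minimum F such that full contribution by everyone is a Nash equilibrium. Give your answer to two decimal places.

Given the others contribute fully, the best deviation is to contribute 0 (any partial contribution still incurs the fine and gives up units whose private return 0.6000 is below 1).
Deviating from 23 to 0 saves 23 labor-hours but forfeits the deviator's share of the drop in the canal-maintenance pool: 6.6/11 × 23 = 13.80.
So the deviation gain is 23 − 13.80 = 9.20, and the fine must be at least 9.20 labor-hours to wipe it out.

9.20 labor-hours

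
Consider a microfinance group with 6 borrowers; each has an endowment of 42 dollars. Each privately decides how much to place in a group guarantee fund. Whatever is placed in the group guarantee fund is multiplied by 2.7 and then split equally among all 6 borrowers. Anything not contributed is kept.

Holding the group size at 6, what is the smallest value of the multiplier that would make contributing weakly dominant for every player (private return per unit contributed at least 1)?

A contributed unit returns (multiplier)/6 to its contributor.
This reaches 1 exactly when the multiplier is 6.

6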